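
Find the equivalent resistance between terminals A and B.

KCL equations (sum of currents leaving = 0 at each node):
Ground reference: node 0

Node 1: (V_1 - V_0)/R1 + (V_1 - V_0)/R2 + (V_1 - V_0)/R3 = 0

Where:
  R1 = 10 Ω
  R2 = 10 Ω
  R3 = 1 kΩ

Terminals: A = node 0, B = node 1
Reduce the network between node 0 (A) and node 1 (B) by series/parallel combination:
  Rp1 = R1 ‖ R2 ‖ R3 (parallel, all between nodes 0 and 1) = 1/(1/10 + 1/10 + 1/1000) = 4.975 Ω
R_eq = 4.975 Ω

Final answer: 4.975 Ω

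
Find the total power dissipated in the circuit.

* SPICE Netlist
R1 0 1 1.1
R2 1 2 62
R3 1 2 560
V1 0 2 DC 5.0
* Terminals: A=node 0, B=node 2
Nodal analysis, taking node 2 as the 0 V reference.
Source V1 fixes V_0 = 5 V.
KCL at each unknown node (sum of currents leaving = 0; resistances in Ω):
  Node 1: (V_1 - 5)/1.1 + (V_1 - 0)/62 + (V_1 - 0)/560 = 0
Collecting terms: 0.927 × V_1 = 4.545  =>  V_1 = 4.903 V
Power in each resistor, P = (ΔV)²/R:
  P_R1 = (5 - 4.903)²/1.1 = 0.008488 W
  P_R2 = (4.903 - 0)²/62 = 0.3878 W
  P_R3 = (4.903 - 0)²/560 = 0.04293 W
P_total = P_R1 + P_R2 + P_R3 = 0.4392 W

Final answer: 0.4392 W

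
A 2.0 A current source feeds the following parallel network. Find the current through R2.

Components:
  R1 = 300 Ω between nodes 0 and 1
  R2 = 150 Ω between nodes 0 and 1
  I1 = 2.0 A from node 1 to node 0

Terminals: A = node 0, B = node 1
All resistors sit directly between nodes 0 and 1, so they are in parallel and share one voltage V; the full source current 2 A splits among them.
1/R_par = 1/300 + 1/150 = 0.01 S  =>  R_par = 100 Ω
V = I × R_par = 2 × 100 = 200 V
I_R2 = V/R2 = 200/150 = 1.333 A

Final answer: 1.333 A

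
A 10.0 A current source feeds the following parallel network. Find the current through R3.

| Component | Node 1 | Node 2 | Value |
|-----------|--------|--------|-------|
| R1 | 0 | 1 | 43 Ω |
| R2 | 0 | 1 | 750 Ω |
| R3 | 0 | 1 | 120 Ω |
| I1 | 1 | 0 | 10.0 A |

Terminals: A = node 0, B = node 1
All resistors sit directly between nodes 0 and 1, so they are in parallel and share one voltage V; the full source current 10 A splits among them.
1/R_par = 1/43 + 1/750 + 1/120 = 0.03292 S  =>  R_par = 30.37 Ω
V = I × R_par = 10 × 30.37 = 303.7 V
I_R3 = V/R3 = 303.7/120 = 2.531 A

Final answer: 2.531 A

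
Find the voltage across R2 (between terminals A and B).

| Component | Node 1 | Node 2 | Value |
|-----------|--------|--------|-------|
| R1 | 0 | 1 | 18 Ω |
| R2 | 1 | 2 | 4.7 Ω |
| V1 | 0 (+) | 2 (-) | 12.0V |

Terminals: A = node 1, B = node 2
R1 and R2 are in series across V1 (node 0 → node 1 → node 2), and the output A–B is taken across R2, so this is a voltage divider.
Series current: I = V1/(R1 + R2) = 12/(18 + 4.7) = 12/22.7 = 0.5286 A
V_R2 = I × R2 = V1 × R2/(R1 + R2) = 12 × 4.7/22.7 = 2.485 V

Final answer: 2.485 V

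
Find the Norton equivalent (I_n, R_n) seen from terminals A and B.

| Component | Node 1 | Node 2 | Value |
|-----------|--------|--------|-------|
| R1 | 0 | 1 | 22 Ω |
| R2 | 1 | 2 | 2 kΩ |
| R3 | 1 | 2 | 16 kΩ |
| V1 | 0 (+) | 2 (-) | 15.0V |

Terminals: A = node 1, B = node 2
Find the Thévenin equivalent first; then I_n = V_th/R_th and R_n = R_th.
Step 1 — V_th is the open-circuit voltage V_A - V_B (nothing connected across the terminals).
Nodal analysis, taking node 2 as the 0 V reference.
Source V1 fixes V_0 = 15 V.
KCL at each unknown node (sum of currents leaving = 0; resistances in Ω):
  Node 1: (V_1 - 15)/22 + (V_1 - 0)/2000 + (V_1 - 0)/16000 = 0
Collecting terms: 0.04602 × V_1 = 0.6818  =>  V_1 = 14.82 V
V_th = V_1 - V_2 = 14.82 - 0 = 14.82 V
Step 2 — R_th: zero the source — replace V1 by a short circuit (node 2 merges into node 0) — and find the resistance seen between A (node 1) and B (node 0).
Reduce the network between node 1 (A) and node 0 (B) by series/parallel combination:
  Rp1 = R1 ‖ R2 ‖ R3 (parallel, all between nodes 0 and 1) = 1/(1/22 + 1/2000 + 1/16000) = 21.73 Ω
R_th = 21.73 Ω
I_n = V_th/R_th = 14.82/21.73 = 0.6818 A, and R_n = R_th = 21.73 Ω

Final answer: I_n = 0.6818 A, R_n = 21.73 Ω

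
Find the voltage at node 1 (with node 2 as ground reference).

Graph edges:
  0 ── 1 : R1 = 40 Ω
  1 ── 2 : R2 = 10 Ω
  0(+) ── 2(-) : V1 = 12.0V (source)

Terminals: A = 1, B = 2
Nodal analysis, taking node 2 as the 0 V reference.
Source V1 fixes V_0 = 12 V.
KCL at each unknown node (sum of currents leaving = 0; resistances in Ω):
  Node 1: (V_1 - 12)/40 + (V_1 - 0)/10 = 0
Collecting terms: 0.125 × V_1 = 0.3  =>  V_1 = 2.4 V
The requested potential is V_1 = 2.4 V.

Final answer: V_1 = 2.4 V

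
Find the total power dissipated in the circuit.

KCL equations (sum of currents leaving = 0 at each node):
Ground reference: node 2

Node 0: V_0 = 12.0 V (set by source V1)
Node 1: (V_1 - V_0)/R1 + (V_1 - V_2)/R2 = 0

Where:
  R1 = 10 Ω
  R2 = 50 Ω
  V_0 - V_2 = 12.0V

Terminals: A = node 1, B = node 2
Nodal analysis, taking node 2 as the 0 V reference.
Source V1 fixes V_0 = 12 V.
KCL at each unknown node (sum of currents leaving = 0; resistances in Ω):
  Node 1: (V_1 - 12)/10 + (V_1 - 0)/50 = 0
Collecting terms: 0.12 × V_1 = 1.2  =>  V_1 = 10 V
Power in each resistor, P = (ΔV)²/R:
  P_R1 = (12 - 10)²/10 = 0.4 W
  P_R2 = (10 - 0)²/50 = 2 W
P_total = P_R1 + P_R2 = 2.4 W

Final answer: 2.4 W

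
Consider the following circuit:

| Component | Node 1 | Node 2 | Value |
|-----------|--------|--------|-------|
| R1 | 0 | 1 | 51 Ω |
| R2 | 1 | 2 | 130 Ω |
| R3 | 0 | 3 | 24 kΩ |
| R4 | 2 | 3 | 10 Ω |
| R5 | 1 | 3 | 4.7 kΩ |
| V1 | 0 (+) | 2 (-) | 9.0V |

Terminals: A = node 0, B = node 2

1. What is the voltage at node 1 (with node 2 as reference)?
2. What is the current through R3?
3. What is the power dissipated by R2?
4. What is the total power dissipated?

Nodal analysis, taking node 2 as the 0 V reference.
Source V1 fixes V_0 = 9 V.
KCL at each unknown node (sum of currents leaving = 0; resistances in Ω):
  Node 1: (V_1 - 9)/51 + (V_1 - 0)/130 + (V_1 - V_3)/4700 = 0
  Node 3: (V_3 - 9)/24000 + (V_3 - 0)/10 + (V_3 - V_1)/4700 = 0
Collecting terms (coefficients in siemens):
  0.02751·V_1 - 0.0002128·V_3 = 0.1765
  0.1003·V_3 - 0.0002128·V_1 = 0.000375
Determinant D = (0.02751)(0.1003) - (-0.0002128)(-0.0002128) = 0.002758
V_1 = [(0.1765)(0.1003) - (-0.0002128)(0.000375)]/D = 6.414 V
V_3 = [(0.02751)(0.000375) - (0.1765)(-0.0002128)]/D = 0.01735 V
Part 1:
  Read off the nodal solution: V_1 = 6.414 V
Part 2:
  I_R3 = (V_0 - V_3)/R3 = (9 - 0.01735)/24000 = 0.0003743 A
  Magnitude: I_R3 = 0.0003743 A
Part 3:
  I_R2 = (V_1 - V_2)/R2 = (6.414 - 0)/130 = 0.04934 A
  P_R2 = I_R2² × R2 = (0.04934)² × 130 = 0.3165 W
Part 4:
  Power in each resistor, P = (ΔV)²/R:
    P_R1 = (9 - 6.414)²/51 = 0.1311 W
    P_R2 = (6.414 - 0)²/130 = 0.3165 W
    P_R3 = (9 - 0.01735)²/24000 = 0.003362 W
    P_R4 = (0 - 0.01735)²/10 = 0.00003011 W
    P_R5 = (6.414 - 0.01735)²/4700 = 0.008706 W
  P_total = P_R1 + P_R2 + P_R3 + P_R4 + P_R5 = 0.4597 W

Final answers:
1. V_1 = 6.414 V
2. I_R3 = 0.0003743 A
3. P_R2 = 0.3165 W
4. P_total = 0.4597 W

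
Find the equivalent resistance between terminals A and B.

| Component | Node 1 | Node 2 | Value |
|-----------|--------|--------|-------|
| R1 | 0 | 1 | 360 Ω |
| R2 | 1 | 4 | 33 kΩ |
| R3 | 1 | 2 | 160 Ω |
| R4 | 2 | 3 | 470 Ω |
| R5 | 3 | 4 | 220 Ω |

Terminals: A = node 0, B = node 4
Reduce the network between node 0 (A) and node 4 (B) by series/parallel combination:
  Rs1 = R3 + R4 (series, joined only at node 2) = 160 + 470 = 630 Ω
  Rs2 = R5 + Rs1 (series, joined only at node 3) = 220 + 630 = 850 Ω
  Rp1 = R2 ‖ Rs2 (parallel, both between nodes 1 and 4) = 1/(1/33000 + 1/850) = 828.7 Ω
  Rs3 = R1 + Rp1 (series, joined only at node 1) = 360 + 828.7 = 1189 Ω
R_eq = 1.189 kΩ

Final answer: 1.189 kΩ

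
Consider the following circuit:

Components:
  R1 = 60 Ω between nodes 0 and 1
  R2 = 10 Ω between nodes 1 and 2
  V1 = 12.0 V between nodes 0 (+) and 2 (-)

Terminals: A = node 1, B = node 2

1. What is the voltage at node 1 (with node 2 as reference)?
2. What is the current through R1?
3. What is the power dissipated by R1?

Nodal analysis, taking node 2 as the 0 V reference.
Source V1 fixes V_0 = 12 V.
KCL at each unknown node (sum of currents leaving = 0; resistances in Ω):
  Node 1: (V_1 - 12)/60 + (V_1 - 0)/10 = 0
Collecting terms: 0.1167 × V_1 = 0.2  =>  V_1 = 1.714 V
Part 1:
  Read off the nodal solution: V_1 = 1.714 V
Part 2:
  I_R1 = (V_0 - V_1)/R1 = (12 - 1.714)/60 = 0.1714 A
  Magnitude: I_R1 = 0.1714 A
Part 3:
  I_R1 = (V_0 - V_1)/R1 = (12 - 1.714)/60 = 0.1714 A
  P_R1 = I_R1² × R1 = (0.1714)² × 60 = 1.763 W

Final answers:
1. V_1 = 1.714 V
2. I_R1 = 0.1714 A
3. P_R1 = 1.763 W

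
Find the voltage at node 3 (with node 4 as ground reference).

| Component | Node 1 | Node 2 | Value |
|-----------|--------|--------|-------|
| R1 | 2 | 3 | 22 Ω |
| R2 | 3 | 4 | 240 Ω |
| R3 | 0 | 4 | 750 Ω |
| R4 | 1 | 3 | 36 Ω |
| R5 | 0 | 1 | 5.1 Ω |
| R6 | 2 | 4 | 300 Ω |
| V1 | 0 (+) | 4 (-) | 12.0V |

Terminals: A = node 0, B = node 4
Nodal analysis, taking node 4 as the 0 V reference.
Source V1 fixes V_0 = 12 V.
KCL at each unknown node (sum of currents leaving = 0; resistances in Ω):
  Node 1: (V_1 - V_3)/36 + (V_1 - 12)/5.1 = 0
  Node 2: (V_2 - V_3)/22 + (V_2 - 0)/300 = 0
  Node 3: (V_3 - V_2)/22 + (V_3 - 0)/240 + (V_3 - V_1)/36 = 0
Collecting terms (coefficients in siemens):
  0.2239·V_1 - 0.02778·V_3 = 2.353
  0.04879·V_2 - 0.04545·V_3 = 0
  0.0774·V_3 - 0.02778·V_1 - 0.04545·V_2 = 0
Solving these 3 simultaneous equations (Gaussian elimination) gives:
  V_1 = 11.66 V, V_2 = 8.607 V, V_3 = 9.239 V
The requested potential is V_3 = 9.239 V.

Final answer: V_3 = 9.239 V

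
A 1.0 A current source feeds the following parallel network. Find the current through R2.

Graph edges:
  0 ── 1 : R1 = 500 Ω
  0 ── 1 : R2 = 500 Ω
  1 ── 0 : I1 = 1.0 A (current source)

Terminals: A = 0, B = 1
All resistors sit directly between nodes 0 and 1, so they are in parallel and share one voltage V; the full source current 1 A splits among them.
1/R_par = 1/500 + 1/500 = 0.004 S  =>  R_par = 250 Ω
V = I × R_par = 1 × 250 = 250 V
I_R2 = V/R2 = 250/500 = 0.5 A

Final answer: 0.5 A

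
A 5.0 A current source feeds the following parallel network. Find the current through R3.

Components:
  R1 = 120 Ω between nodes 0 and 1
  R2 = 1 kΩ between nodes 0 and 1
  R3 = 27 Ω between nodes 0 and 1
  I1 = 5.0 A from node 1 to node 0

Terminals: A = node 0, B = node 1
All resistors sit directly between nodes 0 and 1, so they are in parallel and share one voltage V; the full source current 5 A splits among them.
1/R_par = 1/120 + 1/1000 + 1/27 = 0.04637 S  =>  R_par = 21.57 Ω
V = I × R_par = 5 × 21.57 = 107.8 V
I_R3 = V/R3 = 107.8/27 = 3.994 A

Final answer: 3.994 A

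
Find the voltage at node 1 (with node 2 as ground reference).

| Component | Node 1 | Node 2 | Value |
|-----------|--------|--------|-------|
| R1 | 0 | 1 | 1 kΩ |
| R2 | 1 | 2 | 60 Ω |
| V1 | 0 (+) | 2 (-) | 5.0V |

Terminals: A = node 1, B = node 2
Nodal analysis, taking node 2 as the 0 V reference.
Source V1 fixes V_0 = 5 V.
KCL at each unknown node (sum of currents leaving = 0; resistances in Ω):
  Node 1: (V_1 - 5)/1000 + (V_1 - 0)/60 = 0
Collecting terms: 0.01767 × V_1 = 0.005  =>  V_1 = 0.283 V
The requested potential is V_1 = 0.283 V.

Final answer: V_1 = 0.283 V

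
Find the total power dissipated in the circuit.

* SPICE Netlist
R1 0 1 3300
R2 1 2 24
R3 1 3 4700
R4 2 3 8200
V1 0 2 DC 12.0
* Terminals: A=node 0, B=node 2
Nodal analysis, taking node 2 as the 0 V reference.
Source V1 fixes V_0 = 12 V.
KCL at each unknown node (sum of currents leaving = 0; resistances in Ω):
  Node 1: (V_1 - 12)/3300 + (V_1 - 0)/24 + (V_1 - V_3)/4700 = 0
  Node 3: (V_3 - V_1)/4700 + (V_3 - 0)/8200 = 0
Collecting terms (coefficients in siemens):
  0.04218·V_1 - 0.0002128·V_3 = 0.003636
  0.0003347·V_3 - 0.0002128·V_1 = 0
Determinant D = (0.04218)(0.0003347) - (-0.0002128)(-0.0002128) = 0.00001407
V_1 = [(0.003636)(0.0003347) - (-0.0002128)(0)]/D = 0.08648 V
V_3 = [(0.04218)(0) - (0.003636)(-0.0002128)]/D = 0.05497 V
Power in each resistor, P = (ΔV)²/R:
  P_R1 = (12 - 0.08648)²/3300 = 0.04301 W
  P_R2 = (0.08648 - 0)²/24 = 0.0003116 W
  P_R3 = (0.08648 - 0.05497)²/4700 = 0.0000002112 W
  P_R4 = (0 - 0.05497)²/8200 = 0.0000003685 W
P_total = P_R1 + P_R2 + P_R3 + P_R4 = 0.04332 W

Final answer: 0.04332 W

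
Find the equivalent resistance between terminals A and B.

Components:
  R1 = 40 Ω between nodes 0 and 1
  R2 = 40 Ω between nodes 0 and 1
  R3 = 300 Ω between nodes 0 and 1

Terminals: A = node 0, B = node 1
Reduce the network between node 0 (A) and node 1 (B) by series/parallel combination:
  Rp1 = R1 ‖ R2 ‖ R3 (parallel, all between nodes 0 and 1) = 1/(1/40 + 1/40 + 1/300) = 18.75 Ω
R_eq = 18.75 Ω

Final answer: 18.75 Ω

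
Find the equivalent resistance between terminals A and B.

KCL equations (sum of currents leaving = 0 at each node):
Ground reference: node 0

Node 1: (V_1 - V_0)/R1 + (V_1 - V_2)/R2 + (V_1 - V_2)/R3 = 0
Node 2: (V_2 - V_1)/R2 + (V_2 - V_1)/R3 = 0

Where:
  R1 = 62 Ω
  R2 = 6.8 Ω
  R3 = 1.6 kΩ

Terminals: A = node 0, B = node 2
Reduce the network between node 0 (A) and node 2 (B) by series/parallel combination:
  Rp1 = R2 ‖ R3 (parallel, both between nodes 1 and 2) = 1/(1/6.8 + 1/1600) = 6.771 Ω
  Rs1 = R1 + Rp1 (series, joined only at node 1) = 62 + 6.771 = 68.77 Ω
R_eq = 68.77 Ω

Final answer: 68.77 Ω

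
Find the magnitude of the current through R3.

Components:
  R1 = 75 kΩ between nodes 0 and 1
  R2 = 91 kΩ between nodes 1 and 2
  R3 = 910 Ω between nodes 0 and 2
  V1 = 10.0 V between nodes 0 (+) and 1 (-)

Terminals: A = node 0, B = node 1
Nodal analysis, taking node 1 as the 0 V reference.
Source V1 fixes V_0 = 10 V.
KCL at each unknown node (sum of currents leaving = 0; resistances in Ω):
  Node 2: (V_2 - 0)/91000 + (V_2 - 10)/910 = 0
Collecting terms: 0.00111 × V_2 = 0.01099  =>  V_2 = 9.901 V
I_R3 = (V_0 - V_2)/R3 = (10 - 9.901)/910 = 0.0001088 A
|I_R3| = 0.0001088 A

Final answer: |I_R3| = 0.0001088 A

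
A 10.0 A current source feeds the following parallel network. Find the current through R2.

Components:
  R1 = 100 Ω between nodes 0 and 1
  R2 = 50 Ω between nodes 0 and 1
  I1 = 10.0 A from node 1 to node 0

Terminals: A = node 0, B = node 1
All resistors sit directly between nodes 0 and 1, so they are in parallel and share one voltage V; the full source current 10 A splits among them.
1/R_par = 1/100 + 1/50 = 0.03 S  =>  R_par = 33.33 Ω
V = I × R_par = 10 × 33.33 = 333.3 V
I_R2 = V/R2 = 333.3/50 = 6.667 A

Final answer: 6.667 A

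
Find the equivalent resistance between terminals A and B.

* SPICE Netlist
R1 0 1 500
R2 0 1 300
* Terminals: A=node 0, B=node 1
Reduce the network between node 0 (A) and node 1 (B) by series/parallel combination:
  Rp1 = R1 ‖ R2 (parallel, both between nodes 0 and 1) = 1/(1/500 + 1/300) = 187.5 Ω
R_eq = 187.5 Ω

Final answer: 187.5 Ω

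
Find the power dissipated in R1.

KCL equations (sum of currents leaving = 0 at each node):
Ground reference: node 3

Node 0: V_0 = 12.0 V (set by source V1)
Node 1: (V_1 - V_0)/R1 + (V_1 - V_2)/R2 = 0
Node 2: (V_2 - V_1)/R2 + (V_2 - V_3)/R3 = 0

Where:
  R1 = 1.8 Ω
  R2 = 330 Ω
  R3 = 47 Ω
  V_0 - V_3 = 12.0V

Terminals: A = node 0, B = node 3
Nodal analysis, taking node 3 as the 0 V reference.
Source V1 fixes V_0 = 12 V.
KCL at each unknown node (sum of currents leaving = 0; resistances in Ω):
  Node 1: (V_1 - 12)/1.8 + (V_1 - V_2)/330 = 0
  Node 2: (V_2 - V_1)/330 + (V_2 - 0)/47 = 0
Collecting terms (coefficients in siemens):
  0.5586·V_1 - 0.00303·V_2 = 6.667
  0.02431·V_2 - 0.00303·V_1 = 0
Determinant D = (0.5586)(0.02431) - (-0.00303)(-0.00303) = 0.01357
V_1 = [(6.667)(0.02431) - (-0.00303)(0)]/D = 11.94 V
V_2 = [(0.5586)(0) - (6.667)(-0.00303)]/D = 1.489 V
I_R1 = (V_0 - V_1)/R1 = (12 - 11.94)/1.8 = 0.03168 A
P_R1 = I_R1² × R1 = (0.03168)² × 1.8 = 0.001806 W

Final answer: 0.001806 W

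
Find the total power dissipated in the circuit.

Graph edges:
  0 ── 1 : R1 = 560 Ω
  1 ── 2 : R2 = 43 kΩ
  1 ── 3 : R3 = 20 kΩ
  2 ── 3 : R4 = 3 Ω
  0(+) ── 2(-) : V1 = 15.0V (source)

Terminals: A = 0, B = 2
Nodal analysis, taking node 2 as the 0 V reference.
Source V1 fixes V_0 = 15 V.
KCL at each unknown node (sum of currents leaving = 0; resistances in Ω):
  Node 1: (V_1 - 15)/560 + (V_1 - 0)/43000 + (V_1 - V_3)/20000 = 0
  Node 3: (V_3 - V_1)/20000 + (V_3 - 0)/3 = 0
Collecting terms (coefficients in siemens):
  0.001859·V_1 - 0.00005·V_3 = 0.02679
  0.3334·V_3 - 0.00005·V_1 = 0
Determinant D = (0.001859)(0.3334) - (-0.00005)(-0.00005) = 0.0006197
V_1 = [(0.02679)(0.3334) - (-0.00005)(0)]/D = 14.41 V
V_3 = [(0.001859)(0) - (0.02679)(-0.00005)]/D = 0.002161 V
Power in each resistor, P = (ΔV)²/R:
  P_R1 = (15 - 14.41)²/560 = 0.0006238 W
  P_R2 = (14.41 - 0)²/43000 = 0.004828 W
  P_R3 = (14.41 - 0.002161)²/20000 = 0.01038 W
  P_R4 = (0 - 0.002161)²/3 = 0.000001557 W
P_total = P_R1 + P_R2 + P_R3 + P_R4 = 0.01583 W

Final answer: 0.01583 W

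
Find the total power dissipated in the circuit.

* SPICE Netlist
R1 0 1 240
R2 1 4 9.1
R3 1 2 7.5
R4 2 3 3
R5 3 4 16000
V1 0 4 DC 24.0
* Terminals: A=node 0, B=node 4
Nodal analysis, taking node 4 as the 0 V reference.
Source V1 fixes V_0 = 24 V.
KCL at each unknown node (sum of currents leaving = 0; resistances in Ω):
  Node 1: (V_1 - 24)/240 + (V_1 - 0)/9.1 + (V_1 - V_2)/7.5 = 0
  Node 2: (V_2 - V_1)/7.5 + (V_2 - V_3)/3 = 0
  Node 3: (V_3 - V_2)/3 + (V_3 - 0)/16000 = 0
Collecting terms (coefficients in siemens):
  0.2474·V_1 - 0.1333·V_2 = 0.1
  0.4667·V_2 - 0.1333·V_1 - 0.3333·V_3 = 0
  0.3334·V_3 - 0.3333·V_2 = 0
Solving these 3 simultaneous equations (Gaussian elimination) gives:
  V_1 = 0.8763 V, V_2 = 0.8759 V, V_3 = 0.8757 V
Power in each resistor, P = (ΔV)²/R:
  P_R1 = (24 - 0.8763)²/240 = 2.228 W
  P_R2 = (0.8763 - 0)²/9.1 = 0.08438 W
  P_R3 = (0.8763 - 0.8759)²/7.5 = 0.00000002247 W
  P_R4 = (0.8759 - 0.8757)²/3 = 0.000000008987 W
  P_R5 = (0.8757 - 0)²/16000 = 0.00004793 W
P_total = P_R1 + P_R2 + P_R3 + P_R4 + P_R5 = 2.312 W

Final answer: 2.312 W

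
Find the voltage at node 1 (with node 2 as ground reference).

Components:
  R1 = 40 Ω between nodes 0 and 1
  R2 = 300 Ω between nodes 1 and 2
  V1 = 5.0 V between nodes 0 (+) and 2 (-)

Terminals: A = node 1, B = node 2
Nodal analysis, taking node 2 as the 0 V reference.
Source V1 fixes V_0 = 5 V.
KCL at each unknown node (sum of currents leaving = 0; resistances in Ω):
  Node 1: (V_1 - 5)/40 + (V_1 - 0)/300 = 0
Collecting terms: 0.02833 × V_1 = 0.125  =>  V_1 = 4.412 V
The requested potential is V_1 = 4.412 V.

Final answer: V_1 = 4.412 V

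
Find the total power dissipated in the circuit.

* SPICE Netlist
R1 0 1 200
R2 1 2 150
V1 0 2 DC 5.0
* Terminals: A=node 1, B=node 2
Nodal analysis, taking node 2 as the 0 V reference.
Source V1 fixes V_0 = 5 V.
KCL at each unknown node (sum of currents leaving = 0; resistances in Ω):
  Node 1: (V_1 - 5)/200 + (V_1 - 0)/150 = 0
Collecting terms: 0.01167 × V_1 = 0.025  =>  V_1 = 2.143 V
Power in each resistor, P = (ΔV)²/R:
  P_R1 = (5 - 2.143)²/200 = 0.04082 W
  P_R2 = (2.143 - 0)²/150 = 0.03061 W
P_total = P_R1 + P_R2 = 0.07143 W

Final answer: 0.07143 W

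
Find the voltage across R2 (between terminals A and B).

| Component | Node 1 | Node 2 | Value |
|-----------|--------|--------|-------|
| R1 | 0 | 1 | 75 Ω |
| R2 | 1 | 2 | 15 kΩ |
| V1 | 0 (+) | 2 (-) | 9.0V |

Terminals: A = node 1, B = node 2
R1 and R2 are in series across V1 (node 0 → node 1 → node 2), and the output A–B is taken across R2, so this is a voltage divider.
Series current: I = V1/(R1 + R2) = 9/(75 + 15000) = 9/15080 = 0.000597 A
V_R2 = I × R2 = V1 × R2/(R1 + R2) = 9 × 15000/15080 = 8.955 V

Final answer: 8.955 V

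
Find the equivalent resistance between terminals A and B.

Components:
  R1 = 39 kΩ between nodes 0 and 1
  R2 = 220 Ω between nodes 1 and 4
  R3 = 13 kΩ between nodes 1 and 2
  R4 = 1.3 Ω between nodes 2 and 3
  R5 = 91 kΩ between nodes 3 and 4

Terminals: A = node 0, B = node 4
Reduce the network between node 0 (A) and node 4 (B) by series/parallel combination:
  Rs1 = R3 + R4 (series, joined only at node 2) = 13000 + 1.3 = 13000 Ω
  Rs2 = R5 + Rs1 (series, joined only at node 3) = 91000 + 13000 = 104000 Ω
  Rp1 = R2 ‖ Rs2 (parallel, both between nodes 1 and 4) = 1/(1/220 + 1/104000) = 219.5 Ω
  Rs3 = R1 + Rp1 (series, joined only at node 1) = 39000 + 219.5 = 39220 Ω
R_eq = 39.22 kΩ

Final answer: 39.22 kΩ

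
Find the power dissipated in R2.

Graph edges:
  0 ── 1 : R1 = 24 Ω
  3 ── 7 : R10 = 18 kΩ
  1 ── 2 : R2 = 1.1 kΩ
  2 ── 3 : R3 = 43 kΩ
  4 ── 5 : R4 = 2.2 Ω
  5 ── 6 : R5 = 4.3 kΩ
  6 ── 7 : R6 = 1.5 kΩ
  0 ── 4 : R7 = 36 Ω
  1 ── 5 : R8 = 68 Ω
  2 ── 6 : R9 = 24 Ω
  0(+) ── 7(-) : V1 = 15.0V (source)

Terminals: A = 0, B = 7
Nodal analysis, taking node 7 as the 0 V reference.
Source V1 fixes V_0 = 15 V.
KCL at each unknown node (sum of currents leaving = 0; resistances in Ω):
  Node 1: (V_1 - 15)/24 + (V_1 - V_2)/1100 + (V_1 - V_5)/68 = 0
  Node 2: (V_2 - V_1)/1100 + (V_2 - V_3)/43000 + (V_2 - V_6)/24 = 0
  Node 3: (V_3 - V_2)/43000 + (V_3 - 0)/18000 = 0
  Node 4: (V_4 - V_5)/2.2 + (V_4 - 15)/36 = 0
  Node 5: (V_5 - V_4)/2.2 + (V_5 - V_6)/4300 + (V_5 - V_1)/68 = 0
  Node 6: (V_6 - V_5)/4300 + (V_6 - 0)/1500 + (V_6 - V_2)/24 = 0
Collecting terms (coefficients in siemens):
  0.05728·V_1 - 0.0009091·V_2 - 0.01471·V_5 = 0.625
  0.0426·V_2 - 0.0009091·V_1 - 0.00002326·V_3 - 0.04167·V_6 = 0
  0.00007881·V_3 - 0.00002326·V_2 = 0
  0.4823·V_4 - 0.4545·V_5 = 0.4167
  0.4695·V_5 - 0.01471·V_1 - 0.4545·V_4 - 0.0002326·V_6 = 0
  0.04257·V_6 - 0.04167·V_2 - 0.0002326·V_5 = 0
Solving these 6 simultaneous equations (Gaussian elimination) gives:
  V_1 = 14.89 V, V_2 = 9.38 V, V_3 = 2.768 V, V_4 = 14.93 V
  V_5 = 14.93 V, V_6 = 9.263 V
I_R2 = (V_1 - V_2)/R2 = (14.89 - 9.38)/1100 = 0.005012 A
P_R2 = I_R2² × R2 = (0.005012)² × 1100 = 0.02763 W

Final answer: 0.02763 W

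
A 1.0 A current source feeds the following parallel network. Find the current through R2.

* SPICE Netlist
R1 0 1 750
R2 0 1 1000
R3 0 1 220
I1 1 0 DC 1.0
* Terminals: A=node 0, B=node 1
All resistors sit directly between nodes 0 and 1, so they are in parallel and share one voltage V; the full source current 1 A splits among them.
1/R_par = 1/750 + 1/1000 + 1/220 = 0.006879 S  =>  R_par = 145.4 Ω
V = I × R_par = 1 × 145.4 = 145.4 V
I_R2 = V/R2 = 145.4/1000 = 0.1454 A

Final answer: 0.1454 A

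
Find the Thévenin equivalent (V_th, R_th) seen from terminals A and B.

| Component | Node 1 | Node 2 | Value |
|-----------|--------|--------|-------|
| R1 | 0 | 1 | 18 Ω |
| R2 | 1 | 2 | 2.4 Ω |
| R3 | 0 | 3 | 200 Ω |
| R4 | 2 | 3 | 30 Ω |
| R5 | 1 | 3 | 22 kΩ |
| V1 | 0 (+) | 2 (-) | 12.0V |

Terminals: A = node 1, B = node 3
Step 1 — V_th is the open-circuit voltage V_A - V_B (nothing connected across the terminals).
Nodal analysis, taking node 2 as the 0 V reference.
Source V1 fixes V_0 = 12 V.
KCL at each unknown node (sum of currents leaving = 0; resistances in Ω):
  Node 1: (V_1 - 12)/18 + (V_1 - 0)/2.4 + (V_1 - V_3)/22000 = 0
  Node 3: (V_3 - 12)/200 + (V_3 - 0)/30 + (V_3 - V_1)/22000 = 0
Collecting terms (coefficients in siemens):
  0.4723·V_1 - 0.00004545·V_3 = 0.6667
  0.03838·V_3 - 0.00004545·V_1 = 0.06
Determinant D = (0.4723)(0.03838) - (-0.00004545)(-0.00004545) = 0.01813
V_1 = [(0.6667)(0.03838) - (-0.00004545)(0.06)]/D = 1.412 V
V_3 = [(0.4723)(0.06) - (0.6667)(-0.00004545)]/D = 1.565 V
V_th = V_1 - V_3 = 1.412 - 1.565 = -0.1533 V
Step 2 — R_th: zero the source — replace V1 by a short circuit (node 2 merges into node 0) — and find the resistance seen between A (node 1) and B (node 3).
Reduce the network between node 1 (A) and node 3 (B) by series/parallel combination:
  Rp1 = R1 ‖ R2 (parallel, both between nodes 0 and 1) = 1/(1/18 + 1/2.4) = 2.118 Ω
  Rp2 = R3 ‖ R4 (parallel, both between nodes 0 and 3) = 1/(1/200 + 1/30) = 26.09 Ω
  Rs1 = Rp1 + Rp2 (series, joined only at node 0) = 2.118 + 26.09 = 28.2 Ω
  Rp3 = R5 ‖ Rs1 (parallel, both between nodes 1 and 3) = 1/(1/22000 + 1/28.2) = 28.17 Ω
R_th = 28.17 Ω

Final answer: V_th = -0.1533 V, R_th = 28.17 Ω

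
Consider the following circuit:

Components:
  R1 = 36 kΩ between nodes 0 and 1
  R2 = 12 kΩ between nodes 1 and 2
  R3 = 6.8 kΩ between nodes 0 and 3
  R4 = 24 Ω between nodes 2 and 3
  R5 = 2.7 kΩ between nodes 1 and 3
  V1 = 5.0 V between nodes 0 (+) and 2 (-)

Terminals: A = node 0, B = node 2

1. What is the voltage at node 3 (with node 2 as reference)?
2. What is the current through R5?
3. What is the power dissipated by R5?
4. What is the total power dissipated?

Nodal analysis, taking node 2 as the 0 V reference.
Source V1 fixes V_0 = 5 V.
KCL at each unknown node (sum of currents leaving = 0; resistances in Ω):
  Node 1: (V_1 - 5)/36000 + (V_1 - 0)/12000 + (V_1 - V_3)/2700 = 0
  Node 3: (V_3 - 5)/6800 + (V_3 - 0)/24 + (V_3 - V_1)/2700 = 0
Collecting terms (coefficients in siemens):
  0.0004815·V_1 - 0.0003704·V_3 = 0.0001389
  0.04218·V_3 - 0.0003704·V_1 = 0.0007353
Determinant D = (0.0004815)(0.04218) - (-0.0003704)(-0.0003704) = 0.00002017
V_1 = [(0.0001389)(0.04218) - (-0.0003704)(0.0007353)]/D = 0.3039 V
V_3 = [(0.0004815)(0.0007353) - (0.0001389)(-0.0003704)]/D = 0.0201 V
Part 1:
  Read off the nodal solution: V_3 = 0.0201 V
Part 2:
  I_R5 = (V_1 - V_3)/R5 = (0.3039 - 0.0201)/2700 = 0.0001051 A
  Magnitude: I_R5 = 0.0001051 A
Part 3:
  I_R5 = (V_1 - V_3)/R5 = (0.3039 - 0.0201)/2700 = 0.0001051 A
  P_R5 = I_R5² × R5 = (0.0001051)² × 2700 = 0.00002984 W
Part 4:
  Power in each resistor, P = (ΔV)²/R:
    P_R1 = (5 - 0.3039)²/36000 = 0.0006126 W
    P_R2 = (0.3039 - 0)²/12000 = 0.000007697 W
    P_R3 = (5 - 0.0201)²/6800 = 0.003647 W
    P_R4 = (0 - 0.0201)²/24 = 0.00001683 W
    P_R5 = (0.3039 - 0.0201)²/2700 = 0.00002984 W
  P_total = P_R1 + P_R2 + P_R3 + P_R4 + P_R5 = 0.004314 W

Final answers:
1. V_3 = 0.0201 V
2. I_R5 = 0.0001051 A
3. P_R5 = 2.984e-05 W
4. P_total = 0.004314 W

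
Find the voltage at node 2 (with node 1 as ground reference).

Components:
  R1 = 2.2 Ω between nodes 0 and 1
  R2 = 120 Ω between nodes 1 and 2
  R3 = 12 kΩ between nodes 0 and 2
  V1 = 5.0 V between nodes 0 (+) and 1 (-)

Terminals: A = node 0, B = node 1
Nodal analysis, taking node 1 as the 0 V reference.
Source V1 fixes V_0 = 5 V.
KCL at each unknown node (sum of currents leaving = 0; resistances in Ω):
  Node 2: (V_2 - 0)/120 + (V_2 - 5)/12000 = 0
Collecting terms: 0.008417 × V_2 = 0.0004167  =>  V_2 = 0.0495 V
The requested potential is V_2 = 0.0495 V.

Final answer: V_2 = 0.0495 V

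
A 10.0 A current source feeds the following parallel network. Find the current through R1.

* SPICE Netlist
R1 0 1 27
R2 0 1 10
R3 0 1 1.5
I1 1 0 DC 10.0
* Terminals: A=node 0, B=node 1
All resistors sit directly between nodes 0 and 1, so they are in parallel and share one voltage V; the full source current 10 A splits among them.
1/R_par = 1/27 + 1/10 + 1/1.5 = 0.8037 S  =>  R_par = 1.244 Ω
V = I × R_par = 10 × 1.244 = 12.44 V
I_R1 = V/R1 = 12.44/27 = 0.4608 A

Final answer: 0.4608 A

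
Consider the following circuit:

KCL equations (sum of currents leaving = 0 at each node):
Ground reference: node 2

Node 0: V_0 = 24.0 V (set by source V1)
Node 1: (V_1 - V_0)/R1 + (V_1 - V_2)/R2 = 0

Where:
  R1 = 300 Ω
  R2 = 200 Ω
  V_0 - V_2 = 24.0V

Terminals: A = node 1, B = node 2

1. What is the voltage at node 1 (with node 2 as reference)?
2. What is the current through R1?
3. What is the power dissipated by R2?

Nodal analysis, taking node 2 as the 0 V reference.
Source V1 fixes V_0 = 24 V.
KCL at each unknown node (sum of currents leaving = 0; resistances in Ω):
  Node 1: (V_1 - 24)/300 + (V_1 - 0)/200 = 0
Collecting terms: 0.008333 × V_1 = 0.08  =>  V_1 = 9.6 V
Part 1:
  Read off the nodal solution: V_1 = 9.6 V
Part 2:
  I_R1 = (V_0 - V_1)/R1 = (24 - 9.6)/300 = 0.048 A
  Magnitude: I_R1 = 0.048 A
Part 3:
  I_R2 = (V_1 - V_2)/R2 = (9.6 - 0)/200 = 0.048 A
  P_R2 = I_R2² × R2 = (0.048)² × 200 = 0.4608 W

Final answers:
1. V_1 = 9.6 V
2. I_R1 = 0.048 A
3. P_R2 = 0.4608 W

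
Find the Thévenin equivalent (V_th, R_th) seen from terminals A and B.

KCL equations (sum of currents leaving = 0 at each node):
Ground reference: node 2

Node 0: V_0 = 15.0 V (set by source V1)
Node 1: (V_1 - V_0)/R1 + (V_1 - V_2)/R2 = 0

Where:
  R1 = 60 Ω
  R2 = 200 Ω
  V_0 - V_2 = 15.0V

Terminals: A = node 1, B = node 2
Step 1 — V_th is the open-circuit voltage V_A - V_B (nothing connected across the terminals).
Nodal analysis, taking node 2 as the 0 V reference.
Source V1 fixes V_0 = 15 V.
KCL at each unknown node (sum of currents leaving = 0; resistances in Ω):
  Node 1: (V_1 - 15)/60 + (V_1 - 0)/200 = 0
Collecting terms: 0.02167 × V_1 = 0.25  =>  V_1 = 11.54 V
V_th = V_1 - V_2 = 11.54 - 0 = 11.54 V
Step 2 — R_th: zero the source — replace V1 by a short circuit (node 2 merges into node 0) — and find the resistance seen between A (node 1) and B (node 0).
Reduce the network between node 1 (A) and node 0 (B) by series/parallel combination:
  Rp1 = R1 ‖ R2 (parallel, both between nodes 0 and 1) = 1/(1/60 + 1/200) = 46.15 Ω
R_th = 46.15 Ω

Final answer: V_th = 11.54 V, R_th = 46.15 Ω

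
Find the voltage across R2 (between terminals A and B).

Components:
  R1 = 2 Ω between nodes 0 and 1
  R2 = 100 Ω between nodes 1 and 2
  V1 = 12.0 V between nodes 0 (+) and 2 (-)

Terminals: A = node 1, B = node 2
R1 and R2 are in series across V1 (node 0 → node 1 → node 2), and the output A–B is taken across R2, so this is a voltage divider.
Series current: I = V1/(R1 + R2) = 12/(2 + 100) = 12/102 = 0.1176 A
V_R2 = I × R2 = V1 × R2/(R1 + R2) = 12 × 100/102 = 11.76 V

Final answer: 11.76 V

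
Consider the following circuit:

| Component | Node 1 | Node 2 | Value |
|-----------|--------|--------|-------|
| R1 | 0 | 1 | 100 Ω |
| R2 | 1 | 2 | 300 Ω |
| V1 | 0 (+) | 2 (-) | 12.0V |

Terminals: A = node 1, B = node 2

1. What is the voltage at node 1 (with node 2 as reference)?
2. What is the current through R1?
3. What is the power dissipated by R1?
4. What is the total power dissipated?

Nodal analysis, taking node 2 as the 0 V reference.
Source V1 fixes V_0 = 12 V.
KCL at each unknown node (sum of currents leaving = 0; resistances in Ω):
  Node 1: (V_1 - 12)/100 + (V_1 - 0)/300 = 0
Collecting terms: 0.01333 × V_1 = 0.12  =>  V_1 = 9 V
Part 1:
  Read off the nodal solution: V_1 = 9 V
Part 2:
  I_R1 = (V_0 - V_1)/R1 = (12 - 9)/100 = 0.03 A
  Magnitude: I_R1 = 0.03 A
Part 3:
  I_R1 = (V_0 - V_1)/R1 = (12 - 9)/100 = 0.03 A
  P_R1 = I_R1² × R1 = (0.03)² × 100 = 0.09 W
Part 4:
  Power in each resistor, P = (ΔV)²/R:
    P_R1 = (12 - 9)²/100 = 0.09 W
    P_R2 = (9 - 0)²/300 = 0.27 W
  P_total = P_R1 + P_R2 = 0.36 W

Final answers:
1. V_1 = 9 V
2. I_R1 = 0.03 A
3. P_R1 = 0.09 W
4. P_total = 0.36 W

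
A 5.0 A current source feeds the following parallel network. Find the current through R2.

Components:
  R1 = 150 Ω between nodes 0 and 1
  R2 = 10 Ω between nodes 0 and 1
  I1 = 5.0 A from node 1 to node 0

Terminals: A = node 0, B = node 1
All resistors sit directly between nodes 0 and 1, so they are in parallel and share one voltage V; the full source current 5 A splits among them.
1/R_par = 1/150 + 1/10 = 0.1067 S  =>  R_par = 9.375 Ω
V = I × R_par = 5 × 9.375 = 46.88 V
I_R2 = V/R2 = 46.88/10 = 4.688 A

Final answer: 4.688 A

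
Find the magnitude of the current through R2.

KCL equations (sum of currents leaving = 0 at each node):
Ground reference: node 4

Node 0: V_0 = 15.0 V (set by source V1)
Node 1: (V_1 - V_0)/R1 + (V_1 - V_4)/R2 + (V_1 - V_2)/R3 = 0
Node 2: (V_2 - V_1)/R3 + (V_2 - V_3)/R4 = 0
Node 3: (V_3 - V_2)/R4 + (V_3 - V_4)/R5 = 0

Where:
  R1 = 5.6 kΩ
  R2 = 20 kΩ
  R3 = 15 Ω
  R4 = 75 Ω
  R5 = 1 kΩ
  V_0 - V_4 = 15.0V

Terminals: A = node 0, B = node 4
Nodal analysis, taking node 4 as the 0 V reference.
Source V1 fixes V_0 = 15 V.
KCL at each unknown node (sum of currents leaving = 0; resistances in Ω):
  Node 1: (V_1 - 15)/5600 + (V_1 - 0)/20000 + (V_1 - V_2)/15 = 0
  Node 2: (V_2 - V_1)/15 + (V_2 - V_3)/75 = 0
  Node 3: (V_3 - V_2)/75 + (V_3 - 0)/1000 = 0
Collecting terms (coefficients in siemens):
  0.0669·V_1 - 0.06667·V_2 = 0.002679
  0.08·V_2 - 0.06667·V_1 - 0.01333·V_3 = 0
  0.01433·V_3 - 0.01333·V_2 = 0
Solving these 3 simultaneous equations (Gaussian elimination) gives:
  V_1 = 2.337 V, V_2 = 2.305 V, V_3 = 2.144 V
I_R2 = (V_1 - V_4)/R2 = (2.337 - 0)/20000 = 0.0001169 A
|I_R2| = 0.0001169 A

Final answer: |I_R2| = 0.0001169 A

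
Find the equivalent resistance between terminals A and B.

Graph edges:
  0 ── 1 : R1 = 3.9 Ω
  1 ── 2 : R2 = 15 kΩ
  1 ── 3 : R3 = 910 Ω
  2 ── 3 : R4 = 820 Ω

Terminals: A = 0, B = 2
Reduce the network between node 0 (A) and node 2 (B) by series/parallel combination:
  Rs1 = R3 + R4 (series, joined only at node 3) = 910 + 820 = 1730 Ω
  Rp1 = R2 ‖ Rs1 (parallel, both between nodes 1 and 2) = 1/(1/15000 + 1/1730) = 1551 Ω
  Rs2 = R1 + Rp1 (series, joined only at node 1) = 3.9 + 1551 = 1555 Ω
R_eq = 1.555 kΩ

Final answer: 1.555 kΩ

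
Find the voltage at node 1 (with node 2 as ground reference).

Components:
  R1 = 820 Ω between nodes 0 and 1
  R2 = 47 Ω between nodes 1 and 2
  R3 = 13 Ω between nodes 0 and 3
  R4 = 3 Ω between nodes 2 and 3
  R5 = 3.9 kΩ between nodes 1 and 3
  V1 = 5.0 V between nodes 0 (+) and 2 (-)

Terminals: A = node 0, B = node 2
Nodal analysis, taking node 2 as the 0 V reference.
Source V1 fixes V_0 = 5 V.
KCL at each unknown node (sum of currents leaving = 0; resistances in Ω):
  Node 1: (V_1 - 5)/820 + (V_1 - 0)/47 + (V_1 - V_3)/3900 = 0
  Node 3: (V_3 - 5)/13 + (V_3 - 0)/3 + (V_3 - V_1)/3900 = 0
Collecting terms (coefficients in siemens):
  0.02275·V_1 - 0.0002564·V_3 = 0.006098
  0.4105·V_3 - 0.0002564·V_1 = 0.3846
Determinant D = (0.02275)(0.4105) - (-0.0002564)(-0.0002564) = 0.00934
V_1 = [(0.006098)(0.4105) - (-0.0002564)(0.3846)]/D = 0.2786 V
V_3 = [(0.02275)(0.3846) - (0.006098)(-0.0002564)]/D = 0.9371 V
The requested potential is V_1 = 0.2786 V.

Final answer: V_1 = 0.2786 V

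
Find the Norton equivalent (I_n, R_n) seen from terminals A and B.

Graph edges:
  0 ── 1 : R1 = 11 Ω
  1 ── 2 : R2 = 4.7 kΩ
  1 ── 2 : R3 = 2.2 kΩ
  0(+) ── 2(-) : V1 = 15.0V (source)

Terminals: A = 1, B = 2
Find the Thévenin equivalent first; then I_n = V_th/R_th and R_n = R_th.
Step 1 — V_th is the open-circuit voltage V_A - V_B (nothing connected across the terminals).
Nodal analysis, taking node 2 as the 0 V reference.
Source V1 fixes V_0 = 15 V.
KCL at each unknown node (sum of currents leaving = 0; resistances in Ω):
  Node 1: (V_1 - 15)/11 + (V_1 - 0)/4700 + (V_1 - 0)/2200 = 0
Collecting terms: 0.09158 × V_1 = 1.364  =>  V_1 = 14.89 V
V_th = V_1 - V_2 = 14.89 - 0 = 14.89 V
Step 2 — R_th: zero the source — replace V1 by a short circuit (node 2 merges into node 0) — and find the resistance seen between A (node 1) and B (node 0).
Reduce the network between node 1 (A) and node 0 (B) by series/parallel combination:
  Rp1 = R1 ‖ R2 ‖ R3 (parallel, all between nodes 0 and 1) = 1/(1/11 + 1/4700 + 1/2200) = 10.92 Ω
R_th = 10.92 Ω
I_n = V_th/R_th = 14.89/10.92 = 1.364 A, and R_n = R_th = 10.92 Ω

Final answer: I_n = 1.364 A, R_n = 10.92 Ω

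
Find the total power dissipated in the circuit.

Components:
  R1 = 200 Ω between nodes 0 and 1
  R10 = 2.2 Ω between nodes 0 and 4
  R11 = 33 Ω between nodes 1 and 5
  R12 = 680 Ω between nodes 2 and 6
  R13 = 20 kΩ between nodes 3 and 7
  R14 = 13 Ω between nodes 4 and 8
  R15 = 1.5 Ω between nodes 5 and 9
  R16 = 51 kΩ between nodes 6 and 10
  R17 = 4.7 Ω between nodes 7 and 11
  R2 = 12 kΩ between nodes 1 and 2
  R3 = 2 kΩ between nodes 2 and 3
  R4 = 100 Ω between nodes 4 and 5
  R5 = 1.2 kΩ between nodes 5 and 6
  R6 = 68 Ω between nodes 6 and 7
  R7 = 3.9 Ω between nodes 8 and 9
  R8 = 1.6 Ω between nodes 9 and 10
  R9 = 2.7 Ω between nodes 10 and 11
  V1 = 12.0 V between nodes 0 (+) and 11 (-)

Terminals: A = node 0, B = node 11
Nodal analysis, taking node 11 as the 0 V reference.
Source V1 fixes V_0 = 12 V.
KCL at each unknown node (sum of currents leaving = 0; resistances in Ω):
  Node 1: (V_1 - 12)/200 + (V_1 - V_2)/12000 + (V_1 - V_5)/33 = 0
  Node 2: (V_2 - V_1)/12000 + (V_2 - V_3)/2000 + (V_2 - V_6)/680 = 0
  Node 3: (V_3 - V_2)/2000 + (V_3 - V_7)/20000 = 0
  Node 4: (V_4 - V_5)/100 + (V_4 - 12)/2.2 + (V_4 - V_8)/13 = 0
  Node 5: (V_5 - V_4)/100 + (V_5 - V_6)/1200 + (V_5 - V_1)/33 + (V_5 - V_9)/1.5 = 0
  Node 6: (V_6 - V_5)/1200 + (V_6 - V_7)/68 + (V_6 - V_2)/680 + (V_6 - V_10)/51000 = 0
  Node 7: (V_7 - V_6)/68 + (V_7 - V_3)/20000 + (V_7 - 0)/4.7 = 0
  Node 8: (V_8 - V_9)/3.9 + (V_8 - V_4)/13 = 0
  Node 9: (V_9 - V_8)/3.9 + (V_9 - V_10)/1.6 + (V_9 - V_5)/1.5 = 0
  Node 10: (V_10 - V_9)/1.6 + (V_10 - 0)/2.7 + (V_10 - V_6)/51000 = 0
Collecting terms (coefficients in siemens):
  0.03539·V_1 - 0.00008333·V_2 - 0.0303·V_5 = 0.06
  0.002054·V_2 - 0.00008333·V_1 - 0.0005·V_3 - 0.001471·V_6 = 0
  0.00055·V_3 - 0.0005·V_2 - 0.00005·V_7 = 0
  0.5415·V_4 - 0.01·V_5 - 0.07692·V_8 = 5.455
  0.7078·V_5 - 0.0303·V_1 - 0.01·V_4 - 0.0008333·V_6 - 0.6667·V_9 = 0
  0.01703·V_6 - 0.001471·V_2 - 0.0008333·V_5 - 0.01471·V_7 - 0.00001961·V_10 = 0
  0.2275·V_7 - 0.00005·V_3 - 0.01471·V_6 = 0
  0.3333·V_8 - 0.07692·V_4 - 0.2564·V_9 = 0
  1.548·V_9 - 0.6667·V_5 - 0.2564·V_8 - 0.625·V_10 = 0
  0.9954·V_10 - 0.00001961·V_6 - 0.625·V_9 = 0
Solving these 10 simultaneous equations (Gaussian elimination) gives:
  V_1 = 4.06 V, V_2 = 0.377 V, V_3 = 0.3438 V, V_4 = 10.76 V
  V_5 = 2.76 V, V_6 = 0.1796 V, V_7 = 0.01168 V, V_8 = 4.471 V
  V_9 = 2.584 V, V_10 = 1.623 V
Power in each resistor, P = (ΔV)²/R:
  P_R1 = (12 - 4.06)²/200 = 0.3152 W
  P_R2 = (4.06 - 0.377)²/12000 = 0.00113 W
  P_R3 = (0.377 - 0.3438)²/2000 = 0.0000005514 W
  P_R4 = (10.76 - 2.76)²/100 = 0.6399 W
  P_R5 = (2.76 - 0.1796)²/1200 = 0.005549 W
  P_R6 = (0.1796 - 0.01168)²/68 = 0.0004145 W
  P_R7 = (4.471 - 2.584)²/3.9 = 0.9127 W
  P_R8 = (2.584 - 1.623)²/1.6 = 0.5779 W
  P_R9 = (1.623 - 0)²/2.7 = 0.9751 W
  P_R10 = (12 - 10.76)²/2.2 = 0.6992 W
  P_R11 = (4.06 - 2.76)²/33 = 0.05121 W
  P_R12 = (0.377 - 0.1796)²/680 = 0.00005731 W
  P_R13 = (0.3438 - 0.01168)²/20000 = 0.000005514 W
  P_R14 = (10.76 - 4.471)²/13 = 3.042 W
  P_R15 = (2.76 - 2.584)²/1.5 = 0.02062 W
  P_R16 = (0.1796 - 1.623)²/51000 = 0.00004083 W
  P_R17 = (0.01168 - 0)²/4.7 = 0.00002904 W
P_total = P_R1 + P_R2 + P_R3 + P_R4 + P_R5 + P_R6 + P_R7 + P_R8 + P_R9 + P_R10 + P_R11 + P_R12 + P_R13 + P_R14 + P_R15 + P_R16 + P_R17 = 7.241 W

Final answer: 7.241 W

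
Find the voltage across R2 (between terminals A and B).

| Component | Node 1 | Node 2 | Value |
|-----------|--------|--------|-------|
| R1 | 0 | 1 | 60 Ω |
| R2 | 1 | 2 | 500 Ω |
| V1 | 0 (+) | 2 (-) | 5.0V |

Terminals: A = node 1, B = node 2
R1 and R2 are in series across V1 (node 0 → node 1 → node 2), and the output A–B is taken across R2, so this is a voltage divider.
Series current: I = V1/(R1 + R2) = 5/(60 + 500) = 5/560 = 0.008929 A
V_R2 = I × R2 = V1 × R2/(R1 + R2) = 5 × 500/560 = 4.464 V

Final answer: 4.464 V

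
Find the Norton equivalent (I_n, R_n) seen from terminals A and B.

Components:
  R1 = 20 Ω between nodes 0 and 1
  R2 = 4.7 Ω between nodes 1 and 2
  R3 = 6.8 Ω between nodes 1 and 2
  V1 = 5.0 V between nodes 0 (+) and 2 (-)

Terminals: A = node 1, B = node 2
Find the Thévenin equivalent first; then I_n = V_th/R_th and R_n = R_th.
Step 1 — V_th is the open-circuit voltage V_A - V_B (nothing connected across the terminals).
Nodal analysis, taking node 2 as the 0 V reference.
Source V1 fixes V_0 = 5 V.
KCL at each unknown node (sum of currents leaving = 0; resistances in Ω):
  Node 1: (V_1 - 5)/20 + (V_1 - 0)/4.7 + (V_1 - 0)/6.8 = 0
Collecting terms: 0.4098 × V_1 = 0.25  =>  V_1 = 0.61 V
V_th = V_1 - V_2 = 0.61 - 0 = 0.61 V
Step 2 — R_th: zero the source — replace V1 by a short circuit (node 2 merges into node 0) — and find the resistance seen between A (node 1) and B (node 0).
Reduce the network between node 1 (A) and node 0 (B) by series/parallel combination:
  Rp1 = R1 ‖ R2 ‖ R3 (parallel, all between nodes 0 and 1) = 1/(1/20 + 1/4.7 + 1/6.8) = 2.44 Ω
R_th = 2.44 Ω
I_n = V_th/R_th = 0.61/2.44 = 0.25 A, and R_n = R_th = 2.44 Ω

Final answer: I_n = 0.25 A, R_n = 2.44 Ω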